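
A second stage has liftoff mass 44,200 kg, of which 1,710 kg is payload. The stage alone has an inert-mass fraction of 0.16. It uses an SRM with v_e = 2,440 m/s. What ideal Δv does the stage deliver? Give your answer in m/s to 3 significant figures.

Stage wet mass = m₀ − payload = 44,200 − 1,710 = 42,490 kg.
Stage dry mass = ε × stage wet mass = 0.16 × 42,490 = 6,798.4 kg.
Burnout mass m_f = stage dry + payload = 6,798.4 + 1,710 = 8,508.4 kg.
From the ideal rocket equation, Δv = v_e · ln(44,200/8,508.4) = 2440.0 × ln(5.195) = 2440.0 × 1.6477 ≈ 4020 m/s.

Δv ≈ 4020 m/s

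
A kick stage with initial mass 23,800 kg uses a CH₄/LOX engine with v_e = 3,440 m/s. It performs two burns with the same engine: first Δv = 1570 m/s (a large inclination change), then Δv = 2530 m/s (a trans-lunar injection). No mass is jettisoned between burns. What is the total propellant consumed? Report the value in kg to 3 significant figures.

total propellant consumed ≈ 16600 kg

After the first burn: m = 23800 × exp(−1570/3440.0) = 23800 × 0.63356 = 15,078.7 kg.
After the second burn: m = 15,078.7 × exp(−2530/3440.0) = 15,078.7 × 0.47928 = 7,226.92 kg.
Total propellant = m₀ − m_final = 23800 − 7,226.92 = 16,573.08 kg.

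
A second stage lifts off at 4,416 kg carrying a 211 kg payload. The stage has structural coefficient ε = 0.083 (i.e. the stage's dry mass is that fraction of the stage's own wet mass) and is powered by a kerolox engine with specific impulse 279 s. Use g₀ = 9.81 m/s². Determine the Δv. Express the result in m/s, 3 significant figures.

Stage wet mass = m₀ − payload = 4,416 − 211 = 4,205 kg.
Stage dry mass = ε × stage wet mass = 0.083 × 4,205 = 349.015 kg.
Burnout mass m_f = stage dry + payload = 349.015 + 211 = 560.015 kg.
v_e = Isp · g₀ = 279 × 9.81 = 2737.0 m/s.
From the ideal rocket equation, Δv = v_e · ln(4,416/560.015) = 2737.0 × ln(7.886) = 2737.0 × 2.0650 ≈ 5652 m/s.

Δv ≈ 5650 m/s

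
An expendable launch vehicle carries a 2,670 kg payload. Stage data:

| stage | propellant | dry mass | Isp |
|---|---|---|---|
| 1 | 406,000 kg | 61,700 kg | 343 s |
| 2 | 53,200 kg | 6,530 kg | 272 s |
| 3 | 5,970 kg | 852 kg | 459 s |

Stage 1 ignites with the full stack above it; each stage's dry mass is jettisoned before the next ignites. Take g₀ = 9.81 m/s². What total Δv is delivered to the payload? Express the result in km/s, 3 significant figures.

Ignition mass of stage 1 = 406,000+61,700 + 53,200+6,530 + 5,970+852 + 2,670 = 536,922 kg.
Stage 1: m₀ = 536,922 kg, m_f = 536,922 − 406,000 = 130,922 kg; Δv = 343×9.81×ln(4.101) = 3364.8×1.4113 ≈ 4749 m/s.
Stage 2: m₀ = 69,222 kg, m_f = 69,222 − 53,200 = 16,022 kg; Δv = 272×9.81×ln(4.32) = 2668.3×1.4634 ≈ 3905 m/s.
Stage 3: m₀ = 9,492 kg, m_f = 9,492 − 5,970 = 3,522 kg; Δv = 459×9.81×ln(2.695) = 4502.8×0.9914 ≈ 4464 m/s.
Total Δv = 4749 + 3905 + 4464 = 13118 m/s.

Δv ≈ 13.1 km/s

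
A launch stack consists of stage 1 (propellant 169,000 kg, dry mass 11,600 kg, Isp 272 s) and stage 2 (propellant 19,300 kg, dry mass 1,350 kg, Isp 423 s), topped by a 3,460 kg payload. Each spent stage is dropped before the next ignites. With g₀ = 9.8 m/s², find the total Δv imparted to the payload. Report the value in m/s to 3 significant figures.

Ignition mass of stage 1 = 169,000+11,600 + 19,300+1,350 + 3,460 = 204,710 kg.
Stage 1: m₀ = 204,710 kg, m_f = 204,710 − 169,000 = 35,710 kg; Δv = 272×9.8×ln(5.733) = 2665.6×1.7462 ≈ 4655 m/s.
Stage 2: m₀ = 24,110 kg, m_f = 24,110 − 19,300 = 4,810 kg; Δv = 423×9.8×ln(5.012) = 4145.4×1.6119 ≈ 6682 m/s.
Total Δv = 4655 + 6682 = 11337 m/s.

Δv ≈ 11300 m/s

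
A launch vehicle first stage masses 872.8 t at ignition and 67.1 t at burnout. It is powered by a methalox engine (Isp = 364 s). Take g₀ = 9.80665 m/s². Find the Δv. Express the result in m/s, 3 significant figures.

Δv ≈ 9160 m/s

v_e = Isp · g₀ = 364 × 9.80665 = 3569.6 m/s.
Using Δv = v_e ln(m₀/m_f): Δv = v_e · ln(m₀/m_f) = 3569.6 × ln(13.01) = 3569.6 × 2.5655 ≈ 9157.9 m/s.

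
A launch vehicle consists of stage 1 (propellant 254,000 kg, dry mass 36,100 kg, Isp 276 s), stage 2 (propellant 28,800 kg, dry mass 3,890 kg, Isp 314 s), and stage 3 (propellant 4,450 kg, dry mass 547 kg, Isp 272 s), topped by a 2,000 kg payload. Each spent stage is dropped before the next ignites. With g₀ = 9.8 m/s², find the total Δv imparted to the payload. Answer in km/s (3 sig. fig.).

Ignition mass of stage 1 = 254,000+36,100 + 28,800+3,890 + 4,450+547 + 2,000 = 329,787 kg.
Stage 1: m₀ = 329,787 kg, m_f = 329,787 − 254,000 = 75,787 kg; Δv = 276×9.8×ln(4.351) = 2704.8×1.4705 ≈ 3977 m/s.
Stage 2: m₀ = 39,687 kg, m_f = 39,687 − 28,800 = 10,887 kg; Δv = 314×9.8×ln(3.645) = 3077.2×1.2935 ≈ 3980 m/s.
Stage 3: m₀ = 6,997 kg, m_f = 6,997 − 4,450 = 2,547 kg; Δv = 272×9.8×ln(2.747) = 2665.6×1.0106 ≈ 2694 m/s.
Total Δv = 3977 + 3980 + 2694 = 10651 m/s.

Δv ≈ 10.7 km/s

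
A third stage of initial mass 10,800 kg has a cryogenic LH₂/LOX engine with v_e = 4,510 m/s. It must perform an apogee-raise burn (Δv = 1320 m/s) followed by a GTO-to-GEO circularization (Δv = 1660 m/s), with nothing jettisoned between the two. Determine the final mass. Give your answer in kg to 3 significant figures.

final mass ≈ 5580 kg

After the first burn: m = 10800 × exp(−1320/4510.0) = 10800 × 0.74626 = 8,059.61 kg.
After the second burn: m = 8,059.61 × exp(−1660/4510.0) = 8,059.61 × 0.69207 = 5,577.81 kg.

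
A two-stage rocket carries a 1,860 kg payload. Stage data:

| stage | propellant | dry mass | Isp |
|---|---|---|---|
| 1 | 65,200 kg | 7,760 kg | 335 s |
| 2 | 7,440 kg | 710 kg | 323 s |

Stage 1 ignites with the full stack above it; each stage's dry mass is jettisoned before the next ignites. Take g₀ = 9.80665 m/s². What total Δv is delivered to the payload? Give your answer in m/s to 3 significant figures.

Δv ≈ 9370 m/s

Ignition mass of stage 1 = 65,200+7,760 + 7,440+710 + 1,860 = 82,970 kg.
Stage 1: m₀ = 82,970 kg, m_f = 82,970 − 65,200 = 17,770 kg; Δv = 335×9.80665×ln(4.669) = 3285.2×1.5410 ≈ 5062 m/s.
Stage 2: m₀ = 10,010 kg, m_f = 10,010 − 7,440 = 2,570 kg; Δv = 323×9.80665×ln(3.895) = 3167.5×1.3597 ≈ 4307 m/s.
Total Δv = 5062 + 4307 = 9369 m/s.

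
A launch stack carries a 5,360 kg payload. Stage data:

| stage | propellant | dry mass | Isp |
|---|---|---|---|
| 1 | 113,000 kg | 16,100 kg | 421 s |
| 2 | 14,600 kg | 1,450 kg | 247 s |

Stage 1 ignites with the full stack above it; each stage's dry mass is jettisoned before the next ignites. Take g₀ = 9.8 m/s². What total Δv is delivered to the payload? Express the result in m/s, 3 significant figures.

Δv ≈ 8510 m/s

Ignition mass of stage 1 = 113,000+16,100 + 14,600+1,450 + 5,360 = 150,510 kg.
Stage 1: m₀ = 150,510 kg, m_f = 150,510 − 113,000 = 37,510 kg; Δv = 421×9.8×ln(4.013) = 4125.8×1.3894 ≈ 5732 m/s.
Stage 2: m₀ = 21,410 kg, m_f = 21,410 − 14,600 = 6,810 kg; Δv = 247×9.8×ln(3.144) = 2420.6×1.1455 ≈ 2773 m/s.
Total Δv = 5732 + 2773 = 8505 m/s.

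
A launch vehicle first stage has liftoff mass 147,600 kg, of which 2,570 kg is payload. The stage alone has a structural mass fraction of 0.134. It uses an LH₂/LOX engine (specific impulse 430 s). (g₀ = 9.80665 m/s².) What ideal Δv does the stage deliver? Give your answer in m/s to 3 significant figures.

Stage wet mass = m₀ − payload = 147,600 − 2,570 = 145,030 kg.
Stage dry mass = ε × stage wet mass = 0.134 × 145,030 = 19,434 kg.
Burnout mass m_f = stage dry + payload = 19,434 + 2,570 = 22,004 kg.
v_e = Isp · g₀ = 430 × 9.80665 = 4216.9 m/s.
Δv = v_e · ln(147,600/22,004) = 4216.9 × ln(6.708) = 4216.9 × 1.9033 ≈ 8026 m/s.

Δv ≈ 8030 m/s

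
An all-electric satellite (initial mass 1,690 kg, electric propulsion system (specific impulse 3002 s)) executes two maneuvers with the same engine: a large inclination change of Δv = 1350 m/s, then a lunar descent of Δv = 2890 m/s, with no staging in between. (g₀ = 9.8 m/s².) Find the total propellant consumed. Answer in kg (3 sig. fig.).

total propellant consumed ≈ 227 kg

v_e = Isp · g₀ = 3002 × 9.8 = 29419.6 m/s.
After the first burn: m = 1690 × exp(−1350/29419.6) = 1690 × 0.95515 = 1,614.2 kg.
After the second burn: m = 1,614.2 × exp(−2890/29419.6) = 1,614.2 × 0.90644 = 1,463.18 kg.
Total propellant = m₀ − m_final = 1690 − 1,463.18 = 226.82 kg.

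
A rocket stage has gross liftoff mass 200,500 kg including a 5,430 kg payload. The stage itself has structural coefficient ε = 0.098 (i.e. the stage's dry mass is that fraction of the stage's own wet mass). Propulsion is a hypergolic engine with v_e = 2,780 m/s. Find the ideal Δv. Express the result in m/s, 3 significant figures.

Stage wet mass = m₀ − payload = 200,500 − 5,430 = 195,070 kg.
Stage dry mass = ε × stage wet mass = 0.098 × 195,070 = 19,116.9 kg.
Burnout mass m_f = stage dry + payload = 19,116.9 + 5,430 = 24,546.9 kg.
Δv = v_e · ln(200,500/24,546.9) = 2780.0 × ln(8.168) = 2780.0 × 2.1002 ≈ 5839 m/s.

Δv ≈ 5840 m/s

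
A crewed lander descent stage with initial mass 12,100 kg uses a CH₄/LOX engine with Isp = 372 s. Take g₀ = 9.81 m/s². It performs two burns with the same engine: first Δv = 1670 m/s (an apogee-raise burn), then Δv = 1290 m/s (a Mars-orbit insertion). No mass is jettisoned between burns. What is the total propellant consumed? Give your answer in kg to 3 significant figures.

total propellant consumed ≈ 6720 kg

v_e = Isp · g₀ = 372 × 9.81 = 3649.3 m/s.
After the first burn: m = 12100 × exp(−1670/3649.3) = 12100 × 0.63279 = 7,656.76 kg.
After the second burn: m = 7,656.76 × exp(−1290/3649.3) = 7,656.76 × 0.70223 = 5,376.81 kg.
Total propellant = m₀ − m_final = 12100 − 5,376.81 = 6,723.19 kg.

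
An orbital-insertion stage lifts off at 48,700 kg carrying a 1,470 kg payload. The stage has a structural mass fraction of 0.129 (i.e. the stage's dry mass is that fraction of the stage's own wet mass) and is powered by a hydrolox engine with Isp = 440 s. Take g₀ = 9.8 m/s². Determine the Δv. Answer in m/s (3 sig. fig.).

Δv ≈ 8030 m/s

Stage wet mass = m₀ − payload = 48,700 − 1,470 = 47,230 kg.
Stage dry mass = ε × stage wet mass = 0.129 × 47,230 = 6,092.67 kg.
Burnout mass m_f = stage dry + payload = 6,092.67 + 1,470 = 7,562.67 kg.
v_e = Isp · g₀ = 440 × 9.8 = 4312.0 m/s.
Δv = v_e · ln(48,700/7,562.67) = 4312.0 × ln(6.44) = 4312.0 × 1.8625 ≈ 8031 m/s.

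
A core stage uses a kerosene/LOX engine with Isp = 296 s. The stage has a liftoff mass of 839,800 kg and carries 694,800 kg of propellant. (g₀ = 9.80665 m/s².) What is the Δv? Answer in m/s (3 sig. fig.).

v_e = Isp · g₀ = 296 × 9.80665 = 2902.8 m/s.
m_f = m₀ − m_prop = 839,800 − 694,800 = 145,000 kg.
From the ideal rocket equation, Δv = v_e · ln(m₀/m_f) = 2902.8 × ln(5.792) = 2902.8 × 1.7564 ≈ 5098.5 m/s.

Δv ≈ 5100 m/s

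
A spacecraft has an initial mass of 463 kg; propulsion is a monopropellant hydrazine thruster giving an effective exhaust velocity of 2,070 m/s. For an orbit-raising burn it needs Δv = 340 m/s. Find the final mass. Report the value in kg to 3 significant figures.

From the ideal rocket equation, m₀/m_f = exp(Δv / v_e) = exp(340 / 2070.0) = exp(0.1643) = 1.1785.
m_f = m₀ / 1.1785 = 463 / 1.1785 = 392.872 kg.

final mass ≈ 393 kg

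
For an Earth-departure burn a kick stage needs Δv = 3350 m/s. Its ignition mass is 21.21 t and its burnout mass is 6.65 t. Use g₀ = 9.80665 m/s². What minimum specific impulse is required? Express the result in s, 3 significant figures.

ln(m₀/m_f) = ln(21210/6650) = ln(3.189) = 1.1599.
v_e = Δv / ln(m₀/m_f) = 3350 / 1.1599 = 2888.3 m/s.
Isp = v_e / g₀ = 2888.3 / 9.80665 = 294.5 s.

Isp ≈ 295 s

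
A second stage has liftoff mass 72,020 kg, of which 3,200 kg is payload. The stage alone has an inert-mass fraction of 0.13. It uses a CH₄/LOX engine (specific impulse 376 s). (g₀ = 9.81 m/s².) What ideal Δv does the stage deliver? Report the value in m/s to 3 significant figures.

Δv ≈ 6570 m/s

Stage wet mass = m₀ − payload = 72,020 − 3,200 = 68,820 kg.
Stage dry mass = ε × stage wet mass = 0.13 × 68,820 = 8,946.6 kg.
Burnout mass m_f = stage dry + payload = 8,946.6 + 3,200 = 12,146.6 kg.
v_e = Isp · g₀ = 376 × 9.81 = 3688.6 m/s.
From the ideal rocket equation, Δv = v_e · ln(72,020/12,146.6) = 3688.6 × ln(5.929) = 3688.6 × 1.7799 ≈ 6565 m/s.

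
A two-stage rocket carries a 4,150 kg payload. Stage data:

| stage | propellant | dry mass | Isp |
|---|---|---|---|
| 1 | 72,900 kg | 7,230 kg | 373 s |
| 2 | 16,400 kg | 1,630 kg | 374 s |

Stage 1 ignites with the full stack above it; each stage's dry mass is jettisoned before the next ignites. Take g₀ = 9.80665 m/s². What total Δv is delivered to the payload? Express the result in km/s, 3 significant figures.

Δv ≈ 9.49 km/s

Ignition mass of stage 1 = 72,900+7,230 + 16,400+1,630 + 4,150 = 102,310 kg.
Stage 1: m₀ = 102,310 kg, m_f = 102,310 − 72,900 = 29,410 kg; Δv = 373×9.80665×ln(3.479) = 3657.9×1.2467 ≈ 4560 m/s.
Stage 2: m₀ = 22,180 kg, m_f = 22,180 − 16,400 = 5,780 kg; Δv = 374×9.80665×ln(3.837) = 3667.7×1.3448 ≈ 4932 m/s.
Total Δv = 4560 + 4932 = 9492 m/s.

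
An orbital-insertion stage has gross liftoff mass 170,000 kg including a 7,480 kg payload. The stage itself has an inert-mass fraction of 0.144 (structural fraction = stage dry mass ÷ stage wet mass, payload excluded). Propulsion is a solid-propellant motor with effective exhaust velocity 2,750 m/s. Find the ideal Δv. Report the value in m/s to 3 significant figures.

Stage wet mass = m₀ − payload = 170,000 − 7,480 = 162,520 kg.
Stage dry mass = ε × stage wet mass = 0.144 × 162,520 = 23,402.9 kg.
Burnout mass m_f = stage dry + payload = 23,402.9 + 7,480 = 30,882.9 kg.
From the ideal rocket equation, Δv = v_e · ln(170,000/30,882.9) = 2750.0 × ln(5.505) = 2750.0 × 1.7056 ≈ 4690 m/s.

Δv ≈ 4690 m/s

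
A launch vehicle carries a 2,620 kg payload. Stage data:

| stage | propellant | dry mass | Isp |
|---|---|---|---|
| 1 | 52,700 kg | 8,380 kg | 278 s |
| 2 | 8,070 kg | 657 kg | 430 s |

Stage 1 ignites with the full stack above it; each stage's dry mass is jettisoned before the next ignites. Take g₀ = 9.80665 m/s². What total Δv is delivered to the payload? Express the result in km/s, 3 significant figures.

Ignition mass of stage 1 = 52,700+8,380 + 8,070+657 + 2,620 = 72,427 kg.
Stage 1: m₀ = 72,427 kg, m_f = 72,427 − 52,700 = 19,727 kg; Δv = 278×9.80665×ln(3.671) = 2726.2×1.3006 ≈ 3546 m/s.
Stage 2: m₀ = 11,347 kg, m_f = 11,347 − 8,070 = 3,277 kg; Δv = 430×9.80665×ln(3.463) = 4216.9×1.2420 ≈ 5237 m/s.
Total Δv = 3546 + 5237 = 8783 m/s.

Δv ≈ 8.78 km/s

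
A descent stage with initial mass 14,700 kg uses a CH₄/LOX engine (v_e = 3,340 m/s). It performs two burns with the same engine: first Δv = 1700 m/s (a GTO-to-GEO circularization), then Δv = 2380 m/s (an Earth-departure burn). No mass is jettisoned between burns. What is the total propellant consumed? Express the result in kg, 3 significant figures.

After the first burn: m = 14700 × exp(−1700/3340.0) = 14700 × 0.60111 = 8,836.32 kg.
After the second burn: m = 8,836.32 × exp(−2380/3340.0) = 8,836.32 × 0.49038 = 4,333.15 kg.
Total propellant = m₀ − m_final = 14700 − 4,333.15 = 10,366.85 kg.

total propellant consumed ≈ 10400 kg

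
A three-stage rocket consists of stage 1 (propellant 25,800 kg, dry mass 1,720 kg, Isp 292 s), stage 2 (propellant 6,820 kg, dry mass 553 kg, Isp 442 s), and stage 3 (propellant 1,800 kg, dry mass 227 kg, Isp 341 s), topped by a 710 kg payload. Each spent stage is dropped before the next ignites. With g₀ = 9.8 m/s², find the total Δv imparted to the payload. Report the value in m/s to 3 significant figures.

Δv ≈ 11800 m/s

Ignition mass of stage 1 = 25,800+1,720 + 6,820+553 + 1,800+227 + 710 = 37,630 kg.
Stage 1: m₀ = 37,630 kg, m_f = 37,630 − 25,800 = 11,830 kg; Δv = 292×9.8×ln(3.181) = 2861.6×1.1572 ≈ 3311 m/s.
Stage 2: m₀ = 10,110 kg, m_f = 10,110 − 6,820 = 3,290 kg; Δv = 442×9.8×ln(3.073) = 4331.6×1.1226 ≈ 4863 m/s.
Stage 3: m₀ = 2,737 kg, m_f = 2,737 − 1,800 = 937 kg; Δv = 341×9.8×ln(2.921) = 3341.8×1.0719 ≈ 3582 m/s.
Total Δv = 3311 + 4863 + 3582 = 11756 m/s.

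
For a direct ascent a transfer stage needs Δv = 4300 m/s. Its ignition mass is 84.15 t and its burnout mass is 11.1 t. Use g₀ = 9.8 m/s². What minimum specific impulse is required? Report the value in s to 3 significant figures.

ln(m₀/m_f) = ln(84150/11100) = ln(7.581) = 2.0257.
Rocket equation: v_e = Δv / ln(m₀/m_f) = 4300 / 2.0257 = 2122.8 m/s.
Isp = v_e / g₀ = 2122.8 / 9.8 = 216.6 s.

Isp ≈ 217 s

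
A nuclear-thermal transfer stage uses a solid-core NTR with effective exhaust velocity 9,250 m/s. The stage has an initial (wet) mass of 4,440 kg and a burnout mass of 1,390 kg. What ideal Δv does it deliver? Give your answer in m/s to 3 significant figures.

Δv ≈ 10700 m/s

Using Δv = v_e ln(m₀/m_f): Δv = v_e · ln(m₀/m_f) = 9250.0 × ln(3.194) = 9250.0 × 1.1614 ≈ 10742.5 m/s.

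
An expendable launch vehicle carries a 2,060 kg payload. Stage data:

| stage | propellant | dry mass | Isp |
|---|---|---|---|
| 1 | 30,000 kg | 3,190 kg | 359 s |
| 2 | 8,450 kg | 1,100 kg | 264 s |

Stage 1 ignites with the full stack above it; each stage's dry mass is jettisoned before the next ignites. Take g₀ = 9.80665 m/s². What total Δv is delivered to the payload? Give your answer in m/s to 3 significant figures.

Ignition mass of stage 1 = 30,000+3,190 + 8,450+1,100 + 2,060 = 44,800 kg.
Stage 1: m₀ = 44,800 kg, m_f = 44,800 − 30,000 = 14,800 kg; Δv = 359×9.80665×ln(3.027) = 3520.6×1.1076 ≈ 3899 m/s.
Stage 2: m₀ = 11,610 kg, m_f = 11,610 − 8,450 = 3,160 kg; Δv = 264×9.80665×ln(3.674) = 2589.0×1.3013 ≈ 3369 m/s.
Total Δv = 3899 + 3369 = 7268 m/s.

Δv ≈ 7270 m/s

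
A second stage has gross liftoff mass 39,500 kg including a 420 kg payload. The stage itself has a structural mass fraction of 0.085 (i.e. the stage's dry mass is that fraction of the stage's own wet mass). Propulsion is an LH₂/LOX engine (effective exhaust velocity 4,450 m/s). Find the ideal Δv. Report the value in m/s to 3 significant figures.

Stage wet mass = m₀ − payload = 39,500 − 420 = 39,080 kg.
Stage dry mass = ε × stage wet mass = 0.085 × 39,080 = 3,321.8 kg.
Burnout mass m_f = stage dry + payload = 3,321.8 + 420 = 3,741.8 kg.
Δv = v_e · ln(39,500/3,741.8) = 4450.0 × ln(10.56) = 4450.0 × 2.3567 ≈ 10487 m/s.

Δv ≈ 10500 m/s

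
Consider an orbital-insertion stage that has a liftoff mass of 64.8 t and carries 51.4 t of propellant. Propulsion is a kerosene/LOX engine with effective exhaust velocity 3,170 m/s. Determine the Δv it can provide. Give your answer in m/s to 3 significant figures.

m_f = m₀ − m_prop = 64.8 − 51.4 = 13.4 t.
By the Tsiolkovsky rocket equation, Δv = v_e · ln(m₀/m_f) = 3170.0 × ln(4.836) = 3170.0 × 1.5761 ≈ 4996.1 m/s.

Δv ≈ 5000 m/s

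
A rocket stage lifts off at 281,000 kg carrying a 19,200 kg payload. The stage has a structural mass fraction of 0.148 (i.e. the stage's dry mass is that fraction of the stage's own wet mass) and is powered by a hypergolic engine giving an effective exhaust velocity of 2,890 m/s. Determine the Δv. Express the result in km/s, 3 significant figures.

Δv ≈ 4.56 km/s

Stage wet mass = m₀ − payload = 281,000 − 19,200 = 261,800 kg.
Stage dry mass = ε × stage wet mass = 0.148 × 261,800 = 38,746.4 kg.
Burnout mass m_f = stage dry + payload = 38,746.4 + 19,200 = 57,946.4 kg.
Δv = v_e · ln(281,000/57,946.4) = 2890.0 × ln(4.849) = 2890.0 × 1.5788 ≈ 4563 m/s.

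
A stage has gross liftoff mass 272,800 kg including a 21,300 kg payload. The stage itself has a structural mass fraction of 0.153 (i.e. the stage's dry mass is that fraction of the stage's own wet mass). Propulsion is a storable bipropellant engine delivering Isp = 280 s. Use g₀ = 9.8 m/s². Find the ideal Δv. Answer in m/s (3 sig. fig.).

Δv ≈ 4170 m/s

Stage wet mass = m₀ − payload = 272,800 − 21,300 = 251,500 kg.
Stage dry mass = ε × stage wet mass = 0.153 × 251,500 = 38,479.5 kg.
Burnout mass m_f = stage dry + payload = 38,479.5 + 21,300 = 59,779.5 kg.
v_e = Isp · g₀ = 280 × 9.8 = 2744.0 m/s.
From the ideal rocket equation, Δv = v_e · ln(272,800/59,779.5) = 2744.0 × ln(4.563) = 2744.0 × 1.5181 ≈ 4166 m/s.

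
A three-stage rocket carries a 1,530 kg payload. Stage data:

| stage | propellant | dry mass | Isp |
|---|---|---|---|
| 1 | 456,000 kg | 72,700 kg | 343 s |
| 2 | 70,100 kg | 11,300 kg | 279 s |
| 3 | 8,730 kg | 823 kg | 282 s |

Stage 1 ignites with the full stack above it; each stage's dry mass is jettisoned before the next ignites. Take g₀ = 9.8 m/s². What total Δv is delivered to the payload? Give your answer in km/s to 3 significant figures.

Δv ≈ 12.6 km/s

Ignition mass of stage 1 = 456,000+72,700 + 70,100+11,300 + 8,730+823 + 1,530 = 621,183 kg.
Stage 1: m₀ = 621,183 kg, m_f = 621,183 − 456,000 = 165,183 kg; Δv = 343×9.8×ln(3.761) = 3361.4×1.3246 ≈ 4452 m/s.
Stage 2: m₀ = 92,483 kg, m_f = 92,483 − 70,100 = 22,383 kg; Δv = 279×9.8×ln(4.132) = 2734.2×1.4187 ≈ 3879 m/s.
Stage 3: m₀ = 11,083 kg, m_f = 11,083 − 8,730 = 2,353 kg; Δv = 282×9.8×ln(4.71) = 2763.6×1.5497 ≈ 4283 m/s.
Total Δv = 4452 + 3879 + 4283 = 12614 m/s.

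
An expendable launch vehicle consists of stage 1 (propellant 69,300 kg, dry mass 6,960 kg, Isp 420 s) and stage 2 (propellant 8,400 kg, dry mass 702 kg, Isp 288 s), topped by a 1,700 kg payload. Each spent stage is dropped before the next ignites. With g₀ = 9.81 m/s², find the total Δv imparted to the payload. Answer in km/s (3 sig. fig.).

Δv ≈ 10.8 km/s

Ignition mass of stage 1 = 69,300+6,960 + 8,400+702 + 1,700 = 87,062 kg.
Stage 1: m₀ = 87,062 kg, m_f = 87,062 − 69,300 = 17,762 kg; Δv = 420×9.81×ln(4.902) = 4120.2×1.5896 ≈ 6549 m/s.
Stage 2: m₀ = 10,802 kg, m_f = 10,802 − 8,400 = 2,402 kg; Δv = 288×9.81×ln(4.497) = 2825.3×1.5034 ≈ 4248 m/s.
Total Δv = 6549 + 4248 = 10797 m/s.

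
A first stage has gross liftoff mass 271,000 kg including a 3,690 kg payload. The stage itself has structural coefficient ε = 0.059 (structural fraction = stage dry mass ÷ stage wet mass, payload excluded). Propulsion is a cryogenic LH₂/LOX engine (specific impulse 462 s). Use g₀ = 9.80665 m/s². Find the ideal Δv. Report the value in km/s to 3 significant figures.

Stage wet mass = m₀ − payload = 271,000 − 3,690 = 267,310 kg.
Stage dry mass = ε × stage wet mass = 0.059 × 267,310 = 15,771.3 kg.
Burnout mass m_f = stage dry + payload = 15,771.3 + 3,690 = 19,461.3 kg.
v_e = Isp · g₀ = 462 × 9.80665 = 4530.7 m/s.
By the Tsiolkovsky rocket equation, Δv = v_e · ln(271,000/19,461.3) = 4530.7 × ln(13.93) = 4530.7 × 2.6337 ≈ 11932 m/s.

Δv ≈ 11.9 km/s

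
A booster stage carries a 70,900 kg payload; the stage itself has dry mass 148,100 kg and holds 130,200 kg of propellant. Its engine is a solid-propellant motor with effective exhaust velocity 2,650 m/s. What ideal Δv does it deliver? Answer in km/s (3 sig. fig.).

m₀ = payload + dry + propellant = 70,900 + 148,100 + 130,200 = 349,200 kg.
m_f = payload + dry = 70,900 + 148,100 = 219,000 kg.
Δv = v_e · ln(m₀/m_f) = 2650.0 × ln(1.595) = 2650.0 × 0.4666 ≈ 1236.4 m/s.

Δv ≈ 1.24 km/s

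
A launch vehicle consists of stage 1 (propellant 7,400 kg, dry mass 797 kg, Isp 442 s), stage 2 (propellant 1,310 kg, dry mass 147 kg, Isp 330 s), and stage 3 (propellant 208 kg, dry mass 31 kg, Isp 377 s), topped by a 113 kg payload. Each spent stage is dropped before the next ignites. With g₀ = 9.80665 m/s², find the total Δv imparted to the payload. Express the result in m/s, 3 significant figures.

Ignition mass of stage 1 = 7,400+797 + 1,310+147 + 208+31 + 113 = 10,006 kg.
Stage 1: m₀ = 10,006 kg, m_f = 10,006 − 7,400 = 2,606 kg; Δv = 442×9.80665×ln(3.84) = 4334.5×1.3454 ≈ 5832 m/s.
Stage 2: m₀ = 1,809 kg, m_f = 1,809 − 1,310 = 499 kg; Δv = 330×9.80665×ln(3.625) = 3236.2×1.2879 ≈ 4168 m/s.
Stage 3: m₀ = 352 kg, m_f = 352 − 208 = 144 kg; Δv = 377×9.80665×ln(2.444) = 3697.1×0.8938 ≈ 3305 m/s.
Total Δv = 5832 + 4168 + 3305 = 13305 m/s.

Δv ≈ 13300 m/s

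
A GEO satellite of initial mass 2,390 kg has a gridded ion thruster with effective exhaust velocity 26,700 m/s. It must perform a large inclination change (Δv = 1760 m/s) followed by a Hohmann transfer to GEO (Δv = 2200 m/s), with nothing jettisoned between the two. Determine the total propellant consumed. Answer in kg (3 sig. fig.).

total propellant consumed ≈ 329 kg

After the first burn: m = 2390 × exp(−1760/26700.0) = 2390 × 0.93621 = 2,237.54 kg.
After the second burn: m = 2,237.54 × exp(−2200/26700.0) = 2,237.54 × 0.92091 = 2,060.57 kg.
Total propellant = m₀ − m_final = 2390 − 2,060.57 = 329.43 kg.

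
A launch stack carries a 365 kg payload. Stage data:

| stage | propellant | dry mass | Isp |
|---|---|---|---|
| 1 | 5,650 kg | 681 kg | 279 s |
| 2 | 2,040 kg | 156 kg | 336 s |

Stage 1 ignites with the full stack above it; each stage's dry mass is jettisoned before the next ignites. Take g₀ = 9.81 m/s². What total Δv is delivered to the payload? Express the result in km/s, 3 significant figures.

Δv ≈ 8.01 km/s

Ignition mass of stage 1 = 5,650+681 + 2,040+156 + 365 = 8,892 kg.
Stage 1: m₀ = 8,892 kg, m_f = 8,892 − 5,650 = 3,242 kg; Δv = 279×9.81×ln(2.743) = 2737.0×1.0090 ≈ 2762 m/s.
Stage 2: m₀ = 2,561 kg, m_f = 2,561 − 2,040 = 521 kg; Δv = 336×9.81×ln(4.916) = 3296.2×1.5924 ≈ 5249 m/s.
Total Δv = 2762 + 5249 = 8011 m/s.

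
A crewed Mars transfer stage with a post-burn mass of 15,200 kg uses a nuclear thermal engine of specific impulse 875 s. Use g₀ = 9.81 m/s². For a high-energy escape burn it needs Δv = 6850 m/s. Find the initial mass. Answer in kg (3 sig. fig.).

initial mass ≈ 33800 kg

v_e = Isp · g₀ = 875 × 9.81 = 8583.8 m/s.
Using Δv = v_e ln(m₀/m_f): m₀/m_f = exp(Δv / v_e) = exp(6850 / 8583.8) = exp(0.7980) = 2.2211.
m₀ = m_f × 2.2211 = 15,200 × 2.2211 = 33,760.7 kg.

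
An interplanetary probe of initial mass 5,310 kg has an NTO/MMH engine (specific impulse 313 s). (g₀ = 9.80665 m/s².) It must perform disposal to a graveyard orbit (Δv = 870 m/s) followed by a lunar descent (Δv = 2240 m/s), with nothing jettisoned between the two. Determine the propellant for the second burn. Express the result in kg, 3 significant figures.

v_e = Isp · g₀ = 313 × 9.80665 = 3069.5 m/s.
After the first burn: m = 5310 × exp(−870/3069.5) = 5310 × 0.75319 = 3,999.44 kg.
After the second burn: m = 3,999.44 × exp(−2240/3069.5) = 3,999.44 × 0.48202 = 1,927.81 kg.
Second-burn propellant = 3,999.44 − 1,927.81 = 2,071.63 kg.

propellant for the second burn ≈ 2070 kg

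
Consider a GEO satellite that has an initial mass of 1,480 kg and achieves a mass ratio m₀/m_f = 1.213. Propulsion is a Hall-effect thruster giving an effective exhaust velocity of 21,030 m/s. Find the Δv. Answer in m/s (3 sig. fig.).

Δv ≈ 4060 m/s

Δv = v_e · ln(1.213) = 21030.0 × 0.1931 ≈ 4060.8 m/s.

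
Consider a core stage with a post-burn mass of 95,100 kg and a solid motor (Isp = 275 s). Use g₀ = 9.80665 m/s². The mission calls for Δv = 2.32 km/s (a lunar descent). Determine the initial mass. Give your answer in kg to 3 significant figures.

initial mass ≈ 225000 kg

v_e = Isp · g₀ = 275 × 9.80665 = 2696.8 m/s.
Using Δv = v_e ln(m₀/m_f): m₀/m_f = exp(Δv / v_e) = exp(2320 / 2696.8) = exp(0.8603) = 2.3638.
m₀ = m_f × 2.3638 = 95,100 × 2.3638 = 224,797 kg.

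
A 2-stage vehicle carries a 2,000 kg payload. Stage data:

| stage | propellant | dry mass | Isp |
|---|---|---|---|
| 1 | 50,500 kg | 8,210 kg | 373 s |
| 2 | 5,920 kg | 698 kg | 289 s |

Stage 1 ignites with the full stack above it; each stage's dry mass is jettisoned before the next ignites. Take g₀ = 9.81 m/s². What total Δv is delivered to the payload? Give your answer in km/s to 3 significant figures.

Δv ≈ 8.37 km/s

Ignition mass of stage 1 = 50,500+8,210 + 5,920+698 + 2,000 = 67,328 kg.
Stage 1: m₀ = 67,328 kg, m_f = 67,328 − 50,500 = 16,828 kg; Δv = 373×9.81×ln(4.001) = 3659.1×1.3865 ≈ 5074 m/s.
Stage 2: m₀ = 8,618 kg, m_f = 8,618 − 5,920 = 2,698 kg; Δv = 289×9.81×ln(3.194) = 2835.1×1.1613 ≈ 3293 m/s.
Total Δv = 5074 + 3293 = 8367 m/s.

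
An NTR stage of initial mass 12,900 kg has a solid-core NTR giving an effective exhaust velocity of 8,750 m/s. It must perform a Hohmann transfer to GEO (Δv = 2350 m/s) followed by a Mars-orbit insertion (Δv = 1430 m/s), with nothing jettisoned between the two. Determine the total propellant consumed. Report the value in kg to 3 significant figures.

After the first burn: m = 12900 × exp(−2350/8750.0) = 12900 × 0.76447 = 9,861.66 kg.
After the second burn: m = 9,861.66 × exp(−1430/8750.0) = 9,861.66 × 0.84923 = 8,374.82 kg.
Total propellant = m₀ − m_final = 12900 − 8,374.82 = 4,525.18 kg.

total propellant consumed ≈ 4530 kg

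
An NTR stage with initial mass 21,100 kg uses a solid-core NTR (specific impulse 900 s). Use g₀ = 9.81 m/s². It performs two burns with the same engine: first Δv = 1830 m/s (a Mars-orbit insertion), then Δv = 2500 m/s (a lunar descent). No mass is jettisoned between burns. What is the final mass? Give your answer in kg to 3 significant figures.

v_e = Isp · g₀ = 900 × 9.81 = 8829.0 m/s.
After the first burn: m = 21100 × exp(−1830/8829.0) = 21100 × 0.81280 = 17,150.1 kg.
After the second burn: m = 17,150.1 × exp(−2500/8829.0) = 17,150.1 × 0.75340 = 12,920.9 kg.

final mass ≈ 12900 kg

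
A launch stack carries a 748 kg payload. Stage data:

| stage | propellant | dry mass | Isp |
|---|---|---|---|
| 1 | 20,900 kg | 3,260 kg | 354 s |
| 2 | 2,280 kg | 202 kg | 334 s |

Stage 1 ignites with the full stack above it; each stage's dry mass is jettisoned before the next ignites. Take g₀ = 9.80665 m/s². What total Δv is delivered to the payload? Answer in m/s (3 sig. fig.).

Δv ≈ 9010 m/s

Ignition mass of stage 1 = 20,900+3,260 + 2,280+202 + 748 = 27,390 kg.
Stage 1: m₀ = 27,390 kg, m_f = 27,390 − 20,900 = 6,490 kg; Δv = 354×9.80665×ln(4.22) = 3471.6×1.4399 ≈ 4999 m/s.
Stage 2: m₀ = 3,230 kg, m_f = 3,230 − 2,280 = 950 kg; Δv = 334×9.80665×ln(3.4) = 3275.4×1.2238 ≈ 4008 m/s.
Total Δv = 4999 + 4008 = 9007 m/s.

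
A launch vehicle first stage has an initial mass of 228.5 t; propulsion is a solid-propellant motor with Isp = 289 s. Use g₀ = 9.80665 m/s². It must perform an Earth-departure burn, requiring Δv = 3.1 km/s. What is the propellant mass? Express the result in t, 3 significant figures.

propellant mass ≈ 152 t

v_e = Isp · g₀ = 289 × 9.80665 = 2834.1 m/s.
m₀/m_f = exp(Δv / v_e) = exp(3100 / 2834.1) = exp(1.0938) = 2.9856.
m_f = 228.5 / 2.9856 = 76.534 t, so propellant = m₀ − m_f = 228.5 − 76.534 = 151.966 t.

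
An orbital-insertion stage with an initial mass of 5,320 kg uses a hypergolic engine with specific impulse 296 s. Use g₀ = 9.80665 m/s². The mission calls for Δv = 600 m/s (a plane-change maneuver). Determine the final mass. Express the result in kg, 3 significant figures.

final mass ≈ 4330 kg

v_e = Isp · g₀ = 296 × 9.80665 = 2902.8 m/s.
By the Tsiolkovsky rocket equation, m₀/m_f = exp(Δv / v_e) = exp(600 / 2902.8) = exp(0.2067) = 1.2296.
m_f = m₀ / 1.2296 = 5,320 / 1.2296 = 4,326.61 kg.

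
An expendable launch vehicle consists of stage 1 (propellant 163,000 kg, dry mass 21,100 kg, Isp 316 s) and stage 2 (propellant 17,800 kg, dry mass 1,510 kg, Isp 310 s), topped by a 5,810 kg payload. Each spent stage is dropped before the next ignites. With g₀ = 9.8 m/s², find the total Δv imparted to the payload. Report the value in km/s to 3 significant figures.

Δv ≈ 8.42 km/s

Ignition mass of stage 1 = 163,000+21,100 + 17,800+1,510 + 5,810 = 209,220 kg.
Stage 1: m₀ = 209,220 kg, m_f = 209,220 − 163,000 = 46,220 kg; Δv = 316×9.8×ln(4.527) = 3096.8×1.5100 ≈ 4676 m/s.
Stage 2: m₀ = 25,120 kg, m_f = 25,120 − 17,800 = 7,320 kg; Δv = 310×9.8×ln(3.432) = 3038.0×1.2331 ≈ 3746 m/s.
Total Δv = 4676 + 3746 = 8422 m/s.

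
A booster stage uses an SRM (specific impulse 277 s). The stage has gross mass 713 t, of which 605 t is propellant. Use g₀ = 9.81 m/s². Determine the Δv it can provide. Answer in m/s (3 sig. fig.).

Δv ≈ 5130 m/s

v_e = Isp · g₀ = 277 × 9.81 = 2717.4 m/s.
m_f = m₀ − m_prop = 713 − 605 = 108 t.
Δv = v_e · ln(m₀/m_f) = 2717.4 × ln(6.602) = 2717.4 × 1.8874 ≈ 5128.6 m/s.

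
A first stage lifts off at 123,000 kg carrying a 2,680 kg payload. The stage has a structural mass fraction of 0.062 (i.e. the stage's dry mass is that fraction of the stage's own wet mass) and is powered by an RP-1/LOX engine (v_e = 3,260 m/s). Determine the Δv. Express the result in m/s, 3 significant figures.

Stage wet mass = m₀ − payload = 123,000 − 2,680 = 120,320 kg.
Stage dry mass = ε × stage wet mass = 0.062 × 120,320 = 7,459.84 kg.
Burnout mass m_f = stage dry + payload = 7,459.84 + 2,680 = 10,139.84 kg.
From the ideal rocket equation, Δv = v_e · ln(123,000/10,139.84) = 3260.0 × ln(12.13) = 3260.0 × 2.4957 ≈ 8136 m/s.

Δv ≈ 8140 m/s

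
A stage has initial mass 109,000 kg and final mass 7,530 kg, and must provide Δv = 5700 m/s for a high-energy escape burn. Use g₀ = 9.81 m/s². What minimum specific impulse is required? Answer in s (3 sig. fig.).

Isp ≈ 217 s

ln(m₀/m_f) = ln(109000/7530) = ln(14.48) = 2.6725.
v_e = Δv / ln(m₀/m_f) = 5700 / 2.6725 = 2132.9 m/s.
Isp = v_e / g₀ = 2132.9 / 9.81 = 217.4 s.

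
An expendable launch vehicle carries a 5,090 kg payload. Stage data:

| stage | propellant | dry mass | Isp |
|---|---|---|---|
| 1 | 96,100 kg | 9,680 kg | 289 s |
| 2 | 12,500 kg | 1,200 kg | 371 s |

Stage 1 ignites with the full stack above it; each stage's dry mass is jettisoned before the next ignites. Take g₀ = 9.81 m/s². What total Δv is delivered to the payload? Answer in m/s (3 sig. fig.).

Ignition mass of stage 1 = 96,100+9,680 + 12,500+1,200 + 5,090 = 124,570 kg.
Stage 1: m₀ = 124,570 kg, m_f = 124,570 − 96,100 = 28,470 kg; Δv = 289×9.81×ln(4.375) = 2835.1×1.4760 ≈ 4185 m/s.
Stage 2: m₀ = 18,790 kg, m_f = 18,790 − 12,500 = 6,290 kg; Δv = 371×9.81×ln(2.987) = 3639.5×1.0944 ≈ 3983 m/s.
Total Δv = 4185 + 3983 = 8168 m/s.

Δv ≈ 8170 m/s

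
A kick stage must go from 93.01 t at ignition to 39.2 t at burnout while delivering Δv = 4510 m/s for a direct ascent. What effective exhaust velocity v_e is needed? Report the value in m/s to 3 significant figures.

ln(m₀/m_f) = ln(93010/39200) = ln(2.373) = 0.8640.
From the ideal rocket equation, v_e = Δv / ln(m₀/m_f) = 4510 / 0.8640 = 5219.7 m/s.

v_e ≈ 5220 m/s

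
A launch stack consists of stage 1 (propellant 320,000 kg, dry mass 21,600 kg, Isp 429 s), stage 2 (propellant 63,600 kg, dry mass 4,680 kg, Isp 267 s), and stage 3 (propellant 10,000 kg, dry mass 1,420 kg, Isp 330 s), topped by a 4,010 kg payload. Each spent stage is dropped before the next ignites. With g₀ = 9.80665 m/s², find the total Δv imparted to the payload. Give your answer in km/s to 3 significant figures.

Δv ≈ 13.0 km/s

Ignition mass of stage 1 = 320,000+21,600 + 63,600+4,680 + 10,000+1,420 + 4,010 = 425,310 kg.
Stage 1: m₀ = 425,310 kg, m_f = 425,310 − 320,000 = 105,310 kg; Δv = 429×9.80665×ln(4.039) = 4207.1×1.3959 ≈ 5873 m/s.
Stage 2: m₀ = 83,710 kg, m_f = 83,710 − 63,600 = 20,110 kg; Δv = 267×9.80665×ln(4.163) = 2618.4×1.4261 ≈ 3734 m/s.
Stage 3: m₀ = 15,430 kg, m_f = 15,430 − 10,000 = 5,430 kg; Δv = 330×9.80665×ln(2.842) = 3236.2×1.0444 ≈ 3380 m/s.
Total Δv = 5873 + 3734 + 3380 = 12987 m/s.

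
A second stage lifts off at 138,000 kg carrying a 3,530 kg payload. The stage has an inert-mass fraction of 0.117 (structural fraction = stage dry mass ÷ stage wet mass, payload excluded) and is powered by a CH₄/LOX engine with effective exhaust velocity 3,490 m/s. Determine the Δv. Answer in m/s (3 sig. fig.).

Δv ≈ 6870 m/s

Stage wet mass = m₀ − payload = 138,000 − 3,530 = 134,470 kg.
Stage dry mass = ε × stage wet mass = 0.117 × 134,470 = 15,733 kg.
Burnout mass m_f = stage dry + payload = 15,733 + 3,530 = 19,263 kg.
Δv = v_e · ln(138,000/19,263) = 3490.0 × ln(7.164) = 3490.0 × 1.9691 ≈ 6872 m/s.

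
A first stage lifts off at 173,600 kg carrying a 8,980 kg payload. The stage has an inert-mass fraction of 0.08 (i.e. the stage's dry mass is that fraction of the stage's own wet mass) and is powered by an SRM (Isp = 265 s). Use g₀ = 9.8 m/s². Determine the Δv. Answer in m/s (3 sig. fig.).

Stage wet mass = m₀ − payload = 173,600 − 8,980 = 164,620 kg.
Stage dry mass = ε × stage wet mass = 0.08 × 164,620 = 13,169.6 kg.
Burnout mass m_f = stage dry + payload = 13,169.6 + 8,980 = 22,149.6 kg.
v_e = Isp · g₀ = 265 × 9.8 = 2597.0 m/s.
Using Δv = v_e ln(m₀/m_f): Δv = v_e · ln(173,600/22,149.6) = 2597.0 × ln(7.838) = 2597.0 × 2.0589 ≈ 5347 m/s.

Δv ≈ 5350 m/s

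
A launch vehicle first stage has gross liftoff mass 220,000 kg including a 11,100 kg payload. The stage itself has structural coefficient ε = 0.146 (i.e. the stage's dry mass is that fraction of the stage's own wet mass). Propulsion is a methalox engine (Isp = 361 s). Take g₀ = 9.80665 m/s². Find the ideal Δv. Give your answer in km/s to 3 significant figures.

Stage wet mass = m₀ − payload = 220,000 − 11,100 = 208,900 kg.
Stage dry mass = ε × stage wet mass = 0.146 × 208,900 = 30,499.4 kg.
Burnout mass m_f = stage dry + payload = 30,499.4 + 11,100 = 41,599.4 kg.
v_e = Isp · g₀ = 361 × 9.80665 = 3540.2 m/s.
From the ideal rocket equation, Δv = v_e · ln(220,000/41,599.4) = 3540.2 × ln(5.289) = 3540.2 × 1.6655 ≈ 5896 m/s.

Δv ≈ 5.90 km/s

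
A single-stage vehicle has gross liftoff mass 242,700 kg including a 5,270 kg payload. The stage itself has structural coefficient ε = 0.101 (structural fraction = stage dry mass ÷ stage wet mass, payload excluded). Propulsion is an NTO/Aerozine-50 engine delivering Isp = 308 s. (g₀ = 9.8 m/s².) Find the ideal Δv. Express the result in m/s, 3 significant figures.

Δv ≈ 6390 m/s

Stage wet mass = m₀ − payload = 242,700 − 5,270 = 237,430 kg.
Stage dry mass = ε × stage wet mass = 0.101 × 237,430 = 23,980.4 kg.
Burnout mass m_f = stage dry + payload = 23,980.4 + 5,270 = 29,250.4 kg.
v_e = Isp · g₀ = 308 × 9.8 = 3018.4 m/s.
By the Tsiolkovsky rocket equation, Δv = v_e · ln(242,700/29,250.4) = 3018.4 × ln(8.297) = 3018.4 × 2.1159 ≈ 6387 m/s.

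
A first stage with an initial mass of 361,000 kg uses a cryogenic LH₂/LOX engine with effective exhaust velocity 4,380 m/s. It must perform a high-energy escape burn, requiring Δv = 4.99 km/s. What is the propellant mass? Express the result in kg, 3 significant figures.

propellant mass ≈ 245000 kg

m₀/m_f = exp(Δv / v_e) = exp(4990 / 4380.0) = exp(1.1393) = 3.1245.
m_f = 361,000 / 3.1245 = 115,538 kg, so propellant = m₀ − m_f = 361,000 − 115,538 = 245,462 kg.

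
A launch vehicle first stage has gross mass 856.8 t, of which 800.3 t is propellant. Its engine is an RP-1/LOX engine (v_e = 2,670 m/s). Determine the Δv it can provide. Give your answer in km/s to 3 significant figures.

m_f = m₀ − m_prop = 856.8 − 800.3 = 56.5 t.
Δv = v_e · ln(m₀/m_f) = 2670.0 × ln(15.16) = 2670.0 × 2.7190 ≈ 7259.6 m/s.

Δv ≈ 7.26 km/s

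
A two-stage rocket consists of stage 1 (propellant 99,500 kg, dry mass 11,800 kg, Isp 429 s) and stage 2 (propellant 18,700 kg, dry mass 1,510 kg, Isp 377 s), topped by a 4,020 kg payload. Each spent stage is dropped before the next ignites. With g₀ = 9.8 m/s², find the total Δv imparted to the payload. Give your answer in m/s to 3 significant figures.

Ignition mass of stage 1 = 99,500+11,800 + 18,700+1,510 + 4,020 = 135,530 kg.
Stage 1: m₀ = 135,530 kg, m_f = 135,530 − 99,500 = 36,030 kg; Δv = 429×9.8×ln(3.762) = 4204.2×1.3248 ≈ 5570 m/s.
Stage 2: m₀ = 24,230 kg, m_f = 24,230 − 18,700 = 5,530 kg; Δv = 377×9.8×ln(4.382) = 3694.6×1.4774 ≈ 5458 m/s.
Total Δv = 5570 + 5458 = 11028 m/s.

Δv ≈ 11000 m/s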